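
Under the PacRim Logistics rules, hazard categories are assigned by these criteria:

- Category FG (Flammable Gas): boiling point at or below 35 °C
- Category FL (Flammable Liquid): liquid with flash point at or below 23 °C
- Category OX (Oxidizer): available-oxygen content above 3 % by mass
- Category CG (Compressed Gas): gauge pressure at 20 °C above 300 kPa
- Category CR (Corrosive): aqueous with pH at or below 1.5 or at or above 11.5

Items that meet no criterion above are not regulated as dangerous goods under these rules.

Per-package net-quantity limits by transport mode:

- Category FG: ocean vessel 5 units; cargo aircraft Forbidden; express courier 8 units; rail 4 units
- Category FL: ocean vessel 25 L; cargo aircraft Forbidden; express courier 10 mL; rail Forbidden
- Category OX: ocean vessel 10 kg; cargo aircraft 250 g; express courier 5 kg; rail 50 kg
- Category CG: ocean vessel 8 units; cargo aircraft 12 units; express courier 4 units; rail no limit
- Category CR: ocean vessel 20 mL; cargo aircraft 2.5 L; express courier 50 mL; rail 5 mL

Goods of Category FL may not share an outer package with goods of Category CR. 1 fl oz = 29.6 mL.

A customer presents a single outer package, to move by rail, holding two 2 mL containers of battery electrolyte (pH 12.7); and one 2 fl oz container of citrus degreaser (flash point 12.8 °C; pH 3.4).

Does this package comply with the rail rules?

With pH 12.7 (≥ 11.5), the battery electrolyte falls in Category CR.
The citrus degreaser has flash point 12.8 °C, which is ≤ 23 °C, so it is Category FL (Flammable Liquid).
Category FL quantity: one 2 fl oz container = 59.2 mL.
Category FL is Forbidden by rail.
Category CR quantity: two 2 mL containers = 4 mL.
That is within the Category CR rail limit of 5 mL.
Category FL and Category CR may not share an outer package.

No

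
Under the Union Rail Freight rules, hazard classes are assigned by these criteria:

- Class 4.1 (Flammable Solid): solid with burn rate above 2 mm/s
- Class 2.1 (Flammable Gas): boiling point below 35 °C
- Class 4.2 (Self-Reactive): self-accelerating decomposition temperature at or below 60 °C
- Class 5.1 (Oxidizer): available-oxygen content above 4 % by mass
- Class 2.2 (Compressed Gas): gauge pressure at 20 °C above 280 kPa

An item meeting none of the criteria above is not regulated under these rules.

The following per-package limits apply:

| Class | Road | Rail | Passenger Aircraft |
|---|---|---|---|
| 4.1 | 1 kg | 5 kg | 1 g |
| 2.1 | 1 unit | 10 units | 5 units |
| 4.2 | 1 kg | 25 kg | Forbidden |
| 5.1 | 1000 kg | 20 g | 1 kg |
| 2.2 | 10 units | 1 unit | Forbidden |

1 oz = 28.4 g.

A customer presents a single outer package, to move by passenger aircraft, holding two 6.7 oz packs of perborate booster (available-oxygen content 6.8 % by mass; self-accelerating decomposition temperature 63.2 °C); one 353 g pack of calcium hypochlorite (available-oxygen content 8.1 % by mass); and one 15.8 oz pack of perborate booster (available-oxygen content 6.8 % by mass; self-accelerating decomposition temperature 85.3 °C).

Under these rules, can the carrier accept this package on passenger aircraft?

Perborate booster: available-oxygen content 6.8 % by mass > 4 % by mass → Class 5.1 (Oxidizer).
With available-oxygen content 8.1 % by mass (> 4 % by mass), the calcium hypochlorite falls in Class 5.1.
Perborate booster: available-oxygen content 6.8 % by mass > 4 % by mass → Class 5.1 (Oxidizer).
Total Class 5.1: (two 6.7 oz packs = 380.56 g) + 353 g + (one 15.8 oz pack = 448.72 g) = 1182.28 g.
That exceeds the Class 5.1 passenger aircraft limit of 1 kg.

No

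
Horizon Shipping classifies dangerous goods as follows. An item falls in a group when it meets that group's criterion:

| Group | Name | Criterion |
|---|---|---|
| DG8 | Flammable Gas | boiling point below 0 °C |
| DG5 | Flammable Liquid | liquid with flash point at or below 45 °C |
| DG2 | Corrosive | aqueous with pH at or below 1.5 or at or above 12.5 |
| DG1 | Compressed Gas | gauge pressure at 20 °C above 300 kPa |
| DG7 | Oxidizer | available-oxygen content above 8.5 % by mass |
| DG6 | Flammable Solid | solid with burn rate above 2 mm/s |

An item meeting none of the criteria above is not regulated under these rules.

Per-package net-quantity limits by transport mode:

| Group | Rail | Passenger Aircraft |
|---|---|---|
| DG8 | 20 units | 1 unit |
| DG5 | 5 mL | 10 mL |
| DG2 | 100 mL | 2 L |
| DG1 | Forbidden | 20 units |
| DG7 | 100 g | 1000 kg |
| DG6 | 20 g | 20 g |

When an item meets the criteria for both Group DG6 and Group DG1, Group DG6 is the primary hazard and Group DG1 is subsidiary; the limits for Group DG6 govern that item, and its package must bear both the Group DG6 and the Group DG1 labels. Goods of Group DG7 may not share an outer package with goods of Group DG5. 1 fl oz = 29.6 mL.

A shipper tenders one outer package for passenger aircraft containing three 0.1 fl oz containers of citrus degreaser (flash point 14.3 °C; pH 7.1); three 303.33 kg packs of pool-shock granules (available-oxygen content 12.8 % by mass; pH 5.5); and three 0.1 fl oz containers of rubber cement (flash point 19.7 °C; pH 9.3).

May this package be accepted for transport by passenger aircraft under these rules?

Flash point 14.3 °C meets the Group DG5 criterion (Flammable Liquid), so the citrus degreaser is Group DG5.
Pool-shock granules: available-oxygen content 12.8 % by mass > 8.5 % by mass → Group DG7 (Oxidizer).
The rubber cement has flash point 19.7 °C, which is ≤ 45 °C, so it is Group DG5 (Flammable Liquid).
Group DG7 quantity: three 303.33 kg packs = 909.99 kg.
909.99 kg ≤ 1000 kg (passenger aircraft limit, Group DG7) — within limit.
Group DG5 net quantity: (three 0.1 fl oz containers = 8.88 mL) + (three 0.1 fl oz containers = 8.88 mL) = 17.76 mL.
17.76 mL exceeds the passenger aircraft limit of 10 mL for Group DG5.
Group DG7 and Group DG5 may not share an outer package.

No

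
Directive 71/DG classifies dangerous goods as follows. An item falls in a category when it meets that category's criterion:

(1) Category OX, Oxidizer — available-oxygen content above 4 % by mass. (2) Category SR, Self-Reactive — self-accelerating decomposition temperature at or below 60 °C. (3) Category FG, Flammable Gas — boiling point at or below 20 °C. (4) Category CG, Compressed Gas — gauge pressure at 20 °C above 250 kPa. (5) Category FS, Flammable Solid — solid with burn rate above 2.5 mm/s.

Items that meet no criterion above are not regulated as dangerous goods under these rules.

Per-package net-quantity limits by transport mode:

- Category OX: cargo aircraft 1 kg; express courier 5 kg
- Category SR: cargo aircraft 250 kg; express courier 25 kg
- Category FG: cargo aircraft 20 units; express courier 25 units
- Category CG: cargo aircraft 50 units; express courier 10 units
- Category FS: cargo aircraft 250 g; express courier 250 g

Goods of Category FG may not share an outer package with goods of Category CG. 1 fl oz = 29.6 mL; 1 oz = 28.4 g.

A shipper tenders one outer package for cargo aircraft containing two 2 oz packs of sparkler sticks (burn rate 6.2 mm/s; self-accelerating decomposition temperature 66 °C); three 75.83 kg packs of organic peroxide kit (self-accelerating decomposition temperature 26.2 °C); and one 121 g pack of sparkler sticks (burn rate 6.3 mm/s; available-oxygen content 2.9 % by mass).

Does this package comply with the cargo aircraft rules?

The sparkler sticks have burn rate 6.2 mm/s, which is > 2.5 mm/s, so they are Category FS (Flammable Solid).
With self-accelerating decomposition temperature 26.2 °C (≤ 60 °C), the organic peroxide kit falls in Category SR.
Burn rate 6.3 mm/s meets the Category FS criterion (Flammable Solid), so the sparkler sticks are Category FS.
Total Category FS: (two 2 oz packs = 113.6 g) + 121 g = 234.6 g.
That is within the Category FS cargo aircraft limit of 250 g.
Category SR quantity: three 75.83 kg packs = 227.49 kg.
227.49 kg is within the cargo aircraft limit of 250 kg for Category SR.
The segregation rule (Category FG with Category CG) does not apply to Category FS with Category SR.
Every hazard category is within its cargo aircraft limit and no segregation rule is violated.

Yes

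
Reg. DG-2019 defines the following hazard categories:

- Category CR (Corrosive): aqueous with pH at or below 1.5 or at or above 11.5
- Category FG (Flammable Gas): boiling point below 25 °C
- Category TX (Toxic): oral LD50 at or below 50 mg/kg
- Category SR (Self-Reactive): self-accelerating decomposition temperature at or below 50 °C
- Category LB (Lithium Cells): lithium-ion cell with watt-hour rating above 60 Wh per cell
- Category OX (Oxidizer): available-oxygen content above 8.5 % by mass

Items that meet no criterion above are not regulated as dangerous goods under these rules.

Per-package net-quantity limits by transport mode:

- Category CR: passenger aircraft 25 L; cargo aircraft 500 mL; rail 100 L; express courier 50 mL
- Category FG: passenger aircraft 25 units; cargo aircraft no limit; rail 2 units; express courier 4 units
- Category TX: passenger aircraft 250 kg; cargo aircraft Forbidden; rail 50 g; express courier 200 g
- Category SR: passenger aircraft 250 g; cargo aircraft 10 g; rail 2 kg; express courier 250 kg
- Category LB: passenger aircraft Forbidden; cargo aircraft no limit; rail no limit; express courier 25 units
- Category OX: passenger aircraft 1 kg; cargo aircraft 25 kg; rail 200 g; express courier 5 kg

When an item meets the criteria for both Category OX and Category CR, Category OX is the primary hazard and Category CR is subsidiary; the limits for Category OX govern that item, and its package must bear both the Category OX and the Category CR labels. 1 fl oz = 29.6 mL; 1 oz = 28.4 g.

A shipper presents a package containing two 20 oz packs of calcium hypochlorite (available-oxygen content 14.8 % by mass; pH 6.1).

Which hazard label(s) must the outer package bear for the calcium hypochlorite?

Calcium hypochlorite: available-oxygen content 14.8 % by mass > 8.5 % by mass → Category OX (Oxidizer).
Only the Category OX label is required.

Category OX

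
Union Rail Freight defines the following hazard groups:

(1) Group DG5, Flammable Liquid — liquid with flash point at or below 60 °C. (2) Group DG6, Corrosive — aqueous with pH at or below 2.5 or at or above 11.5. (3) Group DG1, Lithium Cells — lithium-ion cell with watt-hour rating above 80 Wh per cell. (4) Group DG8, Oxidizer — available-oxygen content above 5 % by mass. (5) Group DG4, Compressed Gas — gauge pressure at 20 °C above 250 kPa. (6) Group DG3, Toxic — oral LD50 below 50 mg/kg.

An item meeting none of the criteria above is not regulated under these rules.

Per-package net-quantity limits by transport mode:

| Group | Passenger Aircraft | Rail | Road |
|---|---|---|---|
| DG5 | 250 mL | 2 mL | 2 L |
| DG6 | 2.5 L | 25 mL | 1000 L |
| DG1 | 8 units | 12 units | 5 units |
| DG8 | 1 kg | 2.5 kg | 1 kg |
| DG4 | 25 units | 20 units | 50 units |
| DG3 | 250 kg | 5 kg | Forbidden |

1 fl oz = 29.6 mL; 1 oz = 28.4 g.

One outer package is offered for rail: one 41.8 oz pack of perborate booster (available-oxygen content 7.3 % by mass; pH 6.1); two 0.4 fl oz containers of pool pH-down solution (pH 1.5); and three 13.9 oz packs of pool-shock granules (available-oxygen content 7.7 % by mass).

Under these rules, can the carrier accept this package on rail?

The perborate booster has available-oxygen content 7.3 % by mass, which is > 5 % by mass, so it is Group DG8 (Oxidizer).
With pH 1.5 (≤ 2.5), the pool pH-down solution falls in Group DG6.
With available-oxygen content 7.7 % by mass (> 5 % by mass), the pool-shock granules fall in Group DG8.
Group DG8 net quantity: (one 41.8 oz pack = 1187.12 g) + (three 13.9 oz packs = 1184.28 g) = 2371.4 g.
2371.4 g ≤ 2.5 kg (rail limit, Group DG8) — within limit.
Group DG6 quantity: two 0.4 fl oz containers = 23.68 mL.
23.68 mL is within the rail limit of 25 mL for Group DG6.
Every hazard group is within its rail limit and no segregation rule is violated.

Yes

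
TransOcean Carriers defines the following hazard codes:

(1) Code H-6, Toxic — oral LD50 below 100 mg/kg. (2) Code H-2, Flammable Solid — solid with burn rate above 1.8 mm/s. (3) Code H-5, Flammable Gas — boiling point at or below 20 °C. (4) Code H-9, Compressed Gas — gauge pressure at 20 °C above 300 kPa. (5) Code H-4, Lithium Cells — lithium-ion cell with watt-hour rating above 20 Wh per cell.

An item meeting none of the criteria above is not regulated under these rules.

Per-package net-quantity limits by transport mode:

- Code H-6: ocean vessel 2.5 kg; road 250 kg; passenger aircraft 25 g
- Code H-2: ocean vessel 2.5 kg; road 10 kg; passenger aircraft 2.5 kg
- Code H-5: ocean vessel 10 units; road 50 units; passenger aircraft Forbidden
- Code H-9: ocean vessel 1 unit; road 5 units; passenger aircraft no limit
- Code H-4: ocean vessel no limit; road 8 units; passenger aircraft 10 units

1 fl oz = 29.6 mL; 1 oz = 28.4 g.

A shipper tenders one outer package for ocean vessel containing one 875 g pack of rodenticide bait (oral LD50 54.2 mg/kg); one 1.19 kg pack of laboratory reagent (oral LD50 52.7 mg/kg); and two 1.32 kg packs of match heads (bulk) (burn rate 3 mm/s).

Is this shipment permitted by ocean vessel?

Rodenticide bait: oral LD50 54.2 mg/kg < 100 mg/kg → Code H-6 (Toxic).
Oral LD50 52.7 mg/kg meets the Code H-6 criterion (Toxic), so the laboratory reagent is Code H-6.
Burn rate 3 mm/s meets the Code H-2 criterion (Flammable Solid), so the match heads (bulk) are Code H-2.
Code H-6 net quantity: 875 g + 1.19 kg = 2.065 kg.
2.065 kg ≤ 2.5 kg (ocean vessel limit, Code H-6) — within limit.
Code H-2 quantity: two 1.32 kg packs = 2.64 kg.
2.64 kg > 2.5 kg (ocean vessel limit, Code H-2) — over the limit.

No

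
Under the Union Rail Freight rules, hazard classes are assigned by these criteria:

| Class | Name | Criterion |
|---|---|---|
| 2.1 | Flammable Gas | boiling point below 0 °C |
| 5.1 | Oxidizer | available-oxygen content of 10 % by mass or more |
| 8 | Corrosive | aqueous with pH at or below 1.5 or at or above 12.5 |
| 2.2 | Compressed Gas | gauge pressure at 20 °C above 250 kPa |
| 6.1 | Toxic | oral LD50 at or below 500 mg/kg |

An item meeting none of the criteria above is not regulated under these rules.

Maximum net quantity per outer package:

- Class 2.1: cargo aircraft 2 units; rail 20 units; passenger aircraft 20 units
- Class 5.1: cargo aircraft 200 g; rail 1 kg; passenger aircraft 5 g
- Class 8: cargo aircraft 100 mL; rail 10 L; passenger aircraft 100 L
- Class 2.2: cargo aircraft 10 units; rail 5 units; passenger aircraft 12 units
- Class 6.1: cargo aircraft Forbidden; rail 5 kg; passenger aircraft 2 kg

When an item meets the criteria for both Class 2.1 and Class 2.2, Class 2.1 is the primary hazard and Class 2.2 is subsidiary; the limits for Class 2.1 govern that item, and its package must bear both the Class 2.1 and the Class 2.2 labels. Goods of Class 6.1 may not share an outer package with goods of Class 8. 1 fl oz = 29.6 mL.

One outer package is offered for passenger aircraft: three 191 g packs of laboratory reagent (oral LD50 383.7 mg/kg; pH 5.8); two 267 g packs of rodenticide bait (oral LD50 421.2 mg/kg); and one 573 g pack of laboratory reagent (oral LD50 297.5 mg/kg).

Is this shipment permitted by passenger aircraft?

Oral LD50 383.7 mg/kg meets the Class 6.1 criterion (Toxic), so the laboratory reagent is Class 6.1.
Oral LD50 421.2 mg/kg meets the Class 6.1 criterion (Toxic), so the rodenticide bait is Class 6.1.
Laboratory reagent: oral LD50 297.5 mg/kg ≤ 500 mg/kg → Class 6.1 (Toxic).
Total Class 6.1: (three 191 g packs = 573 g) + (two 267 g packs = 534 g) + 573 g = 1.68 kg.
1.68 kg is within the passenger aircraft limit of 2 kg for Class 6.1.

Yes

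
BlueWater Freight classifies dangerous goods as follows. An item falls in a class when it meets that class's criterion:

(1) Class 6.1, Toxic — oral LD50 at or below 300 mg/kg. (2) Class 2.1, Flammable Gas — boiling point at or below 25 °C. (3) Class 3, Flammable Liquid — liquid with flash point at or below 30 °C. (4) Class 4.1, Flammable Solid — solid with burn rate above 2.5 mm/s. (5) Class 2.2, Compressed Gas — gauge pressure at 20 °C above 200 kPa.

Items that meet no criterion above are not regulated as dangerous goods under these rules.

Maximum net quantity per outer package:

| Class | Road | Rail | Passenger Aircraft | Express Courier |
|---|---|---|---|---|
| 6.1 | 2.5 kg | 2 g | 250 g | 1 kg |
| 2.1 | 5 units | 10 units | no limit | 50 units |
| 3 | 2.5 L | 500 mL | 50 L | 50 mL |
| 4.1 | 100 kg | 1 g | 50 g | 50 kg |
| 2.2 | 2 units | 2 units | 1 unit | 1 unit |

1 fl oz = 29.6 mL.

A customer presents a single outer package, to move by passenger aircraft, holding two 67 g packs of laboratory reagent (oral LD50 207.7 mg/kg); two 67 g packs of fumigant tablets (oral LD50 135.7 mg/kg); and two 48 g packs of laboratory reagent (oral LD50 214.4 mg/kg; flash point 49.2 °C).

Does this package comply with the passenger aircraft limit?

No

The laboratory reagent has oral LD50 207.7 mg/kg, which is ≤ 300 mg/kg, so it is Class 6.1 (Toxic).
Oral LD50 135.7 mg/kg meets the Class 6.1 criterion (Toxic), so the fumigant tablets are Class 6.1.
With oral LD50 214.4 mg/kg (≤ 300 mg/kg), the laboratory reagent falls in Class 6.1.
Class 6.1 net quantity: (two 67 g packs = 134 g) + (two 67 g packs = 134 g) + (two 48 g packs = 96 g) = 364 g.
That exceeds the Class 6.1 passenger aircraft limit of 250 g.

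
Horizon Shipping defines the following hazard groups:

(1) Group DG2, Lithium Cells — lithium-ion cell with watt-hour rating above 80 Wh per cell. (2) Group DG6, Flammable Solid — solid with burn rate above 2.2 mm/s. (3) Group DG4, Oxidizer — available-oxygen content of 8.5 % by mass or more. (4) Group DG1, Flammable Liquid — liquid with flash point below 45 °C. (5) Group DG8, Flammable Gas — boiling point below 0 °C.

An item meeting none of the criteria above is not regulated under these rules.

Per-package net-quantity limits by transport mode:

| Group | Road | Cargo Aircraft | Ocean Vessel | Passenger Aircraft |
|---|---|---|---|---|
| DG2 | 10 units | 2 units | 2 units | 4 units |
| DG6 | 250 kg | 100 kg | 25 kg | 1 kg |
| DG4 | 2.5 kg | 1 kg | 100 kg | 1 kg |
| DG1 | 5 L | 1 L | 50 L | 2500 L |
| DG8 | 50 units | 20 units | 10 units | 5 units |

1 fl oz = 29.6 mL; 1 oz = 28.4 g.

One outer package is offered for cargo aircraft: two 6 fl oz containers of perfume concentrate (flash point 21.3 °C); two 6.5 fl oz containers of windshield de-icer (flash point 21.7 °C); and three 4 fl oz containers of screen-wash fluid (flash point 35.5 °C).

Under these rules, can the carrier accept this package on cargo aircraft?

Perfume concentrate: flash point 21.3 °C < 45 °C → Group DG1 (Flammable Liquid).
Flash point 21.7 °C meets the Group DG1 criterion (Flammable Liquid), so the windshield de-icer is Group DG1.
The screen-wash fluid has flash point 35.5 °C, which is < 45 °C, so it is Group DG1 (Flammable Liquid).
Group DG1 net quantity: (two 6 fl oz containers = 355.2 mL) + (two 6.5 fl oz containers = 384.8 mL) + (three 4 fl oz containers = 355.2 mL) = 1095.2 mL.
That exceeds the Group DG1 cargo aircraft limit of 1 L.

No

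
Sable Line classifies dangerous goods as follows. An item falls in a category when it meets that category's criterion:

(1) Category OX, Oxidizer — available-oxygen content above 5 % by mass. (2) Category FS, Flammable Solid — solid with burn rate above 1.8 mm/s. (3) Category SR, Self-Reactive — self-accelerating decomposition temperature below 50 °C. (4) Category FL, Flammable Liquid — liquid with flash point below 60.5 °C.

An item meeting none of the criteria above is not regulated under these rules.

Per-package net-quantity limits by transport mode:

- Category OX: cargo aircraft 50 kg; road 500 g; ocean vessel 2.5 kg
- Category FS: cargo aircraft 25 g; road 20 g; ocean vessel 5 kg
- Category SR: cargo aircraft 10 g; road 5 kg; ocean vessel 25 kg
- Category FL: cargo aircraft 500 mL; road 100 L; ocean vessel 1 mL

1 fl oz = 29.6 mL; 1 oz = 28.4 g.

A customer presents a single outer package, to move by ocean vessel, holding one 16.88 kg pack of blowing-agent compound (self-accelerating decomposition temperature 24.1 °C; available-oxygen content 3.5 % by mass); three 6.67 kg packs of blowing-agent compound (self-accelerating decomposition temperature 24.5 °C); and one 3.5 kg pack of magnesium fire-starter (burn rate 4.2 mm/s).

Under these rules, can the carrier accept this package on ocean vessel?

The blowing-agent compound has self-accelerating decomposition temperature 24.1 °C, which is < 50 °C, so it is Category SR (Self-Reactive).
Self-accelerating decomposition temperature 24.5 °C meets the Category SR criterion (Self-Reactive), so the blowing-agent compound is Category SR.
Magnesium fire-starter: burn rate 4.2 mm/s > 1.8 mm/s → Category FS (Flammable Solid).
Total Category SR: 16.88 kg + (three 6.67 kg packs = 20.01 kg) = 36.89 kg.
36.89 kg > 25 kg (ocean vessel limit, Category SR) — over the limit.
Category FS quantity: 3.5 kg.
That is within the Category FS ocean vessel limit of 5 kg.

No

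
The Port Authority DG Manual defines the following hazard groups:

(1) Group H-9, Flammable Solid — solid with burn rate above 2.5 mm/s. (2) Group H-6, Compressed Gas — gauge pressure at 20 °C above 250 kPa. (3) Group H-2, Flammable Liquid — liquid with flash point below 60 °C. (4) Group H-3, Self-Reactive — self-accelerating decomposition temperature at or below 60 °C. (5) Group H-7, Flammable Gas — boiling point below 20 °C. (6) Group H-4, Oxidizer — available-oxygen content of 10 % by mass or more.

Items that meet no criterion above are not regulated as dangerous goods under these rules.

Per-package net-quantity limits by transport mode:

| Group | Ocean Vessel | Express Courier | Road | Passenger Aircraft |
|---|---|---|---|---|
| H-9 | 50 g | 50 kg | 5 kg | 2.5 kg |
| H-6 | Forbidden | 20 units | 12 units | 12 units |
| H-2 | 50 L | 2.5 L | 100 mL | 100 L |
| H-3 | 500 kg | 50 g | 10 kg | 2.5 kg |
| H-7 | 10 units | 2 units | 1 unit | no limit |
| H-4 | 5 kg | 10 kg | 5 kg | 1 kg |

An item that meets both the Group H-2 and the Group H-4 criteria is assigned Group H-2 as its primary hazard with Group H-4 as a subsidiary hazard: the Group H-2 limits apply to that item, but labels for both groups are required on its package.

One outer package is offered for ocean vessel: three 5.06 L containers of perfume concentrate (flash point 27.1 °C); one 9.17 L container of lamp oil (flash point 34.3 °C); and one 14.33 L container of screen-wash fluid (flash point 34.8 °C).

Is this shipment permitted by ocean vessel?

The perfume concentrate has flash point 27.1 °C, which is < 60 °C, so it is Group H-2 (Flammable Liquid).
The lamp oil has flash point 34.3 °C, which is < 60 °C, so it is Group H-2 (Flammable Liquid).
Flash point 34.8 °C meets the Group H-2 criterion (Flammable Liquid), so the screen-wash fluid is Group H-2.
Group H-2 net quantity: (three 5.06 L containers = 15.18 L) + 9.17 L + 14.33 L = 38.68 L.
That is within the Group H-2 ocean vessel limit of 50 L.

Yes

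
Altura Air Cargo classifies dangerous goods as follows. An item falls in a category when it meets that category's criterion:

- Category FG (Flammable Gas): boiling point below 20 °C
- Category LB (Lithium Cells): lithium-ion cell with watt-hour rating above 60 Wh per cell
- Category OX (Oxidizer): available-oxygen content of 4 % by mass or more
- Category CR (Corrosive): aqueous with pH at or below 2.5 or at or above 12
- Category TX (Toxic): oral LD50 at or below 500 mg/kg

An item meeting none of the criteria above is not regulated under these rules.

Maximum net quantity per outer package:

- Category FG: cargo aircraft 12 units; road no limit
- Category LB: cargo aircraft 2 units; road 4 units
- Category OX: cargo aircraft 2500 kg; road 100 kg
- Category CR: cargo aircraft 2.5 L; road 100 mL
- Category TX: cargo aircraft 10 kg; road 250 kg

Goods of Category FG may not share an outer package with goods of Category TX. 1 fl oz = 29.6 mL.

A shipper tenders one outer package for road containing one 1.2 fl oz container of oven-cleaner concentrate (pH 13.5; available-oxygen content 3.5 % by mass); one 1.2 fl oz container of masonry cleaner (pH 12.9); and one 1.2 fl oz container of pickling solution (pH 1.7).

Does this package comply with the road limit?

No

pH 13.5 meets the Category CR criterion (Corrosive), so the oven-cleaner concentrate is Category CR.
pH 12.9 meets the Category CR criterion (Corrosive), so the masonry cleaner is Category CR.
pH 1.7 meets the Category CR criterion (Corrosive), so the pickling solution is Category CR.
Total Category CR: (one 1.2 fl oz container = 35.52 mL) + (one 1.2 fl oz container = 35.52 mL) + (one 1.2 fl oz container = 35.52 mL) = 106.56 mL.
106.56 mL > 100 mL (road limit, Category CR) — over the limit.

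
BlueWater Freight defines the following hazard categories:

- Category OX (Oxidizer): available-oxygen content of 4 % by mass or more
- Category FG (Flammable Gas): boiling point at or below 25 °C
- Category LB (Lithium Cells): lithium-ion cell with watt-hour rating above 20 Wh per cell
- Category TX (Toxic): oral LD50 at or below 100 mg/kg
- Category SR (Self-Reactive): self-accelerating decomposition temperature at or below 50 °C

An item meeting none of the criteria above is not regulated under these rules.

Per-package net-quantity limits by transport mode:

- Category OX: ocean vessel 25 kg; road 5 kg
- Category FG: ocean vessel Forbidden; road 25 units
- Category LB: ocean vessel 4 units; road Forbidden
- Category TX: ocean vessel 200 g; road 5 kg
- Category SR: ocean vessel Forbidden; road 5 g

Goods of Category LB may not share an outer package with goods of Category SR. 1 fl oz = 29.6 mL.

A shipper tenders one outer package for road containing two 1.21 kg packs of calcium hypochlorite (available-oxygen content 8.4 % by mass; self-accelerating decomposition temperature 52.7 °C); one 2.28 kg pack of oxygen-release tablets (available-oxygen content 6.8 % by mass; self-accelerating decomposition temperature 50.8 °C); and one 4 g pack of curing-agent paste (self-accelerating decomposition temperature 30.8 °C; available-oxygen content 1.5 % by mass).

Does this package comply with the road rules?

Yes

Available-oxygen content 8.4 % by mass meets the Category OX criterion (Oxidizer), so the calcium hypochlorite is Category OX.
Oxygen-release tablets: available-oxygen content 6.8 % by mass ≥ 4 % by mass → Category OX (Oxidizer).
With self-accelerating decomposition temperature 30.8 °C (≤ 50 °C), the curing-agent paste falls in Category SR.
Category SR quantity: 4 g.
That is within the Category SR road limit of 5 g.
Total Category OX: (two 1.21 kg packs = 2.42 kg) + 2.28 kg = 4.7 kg.
4.7 kg ≤ 5 kg (road limit, Category OX) — within limit.
The segregation rule (Category LB with Category SR) does not apply to Category SR with Category OX.
Every hazard category is within its road limit and no segregation rule is violated.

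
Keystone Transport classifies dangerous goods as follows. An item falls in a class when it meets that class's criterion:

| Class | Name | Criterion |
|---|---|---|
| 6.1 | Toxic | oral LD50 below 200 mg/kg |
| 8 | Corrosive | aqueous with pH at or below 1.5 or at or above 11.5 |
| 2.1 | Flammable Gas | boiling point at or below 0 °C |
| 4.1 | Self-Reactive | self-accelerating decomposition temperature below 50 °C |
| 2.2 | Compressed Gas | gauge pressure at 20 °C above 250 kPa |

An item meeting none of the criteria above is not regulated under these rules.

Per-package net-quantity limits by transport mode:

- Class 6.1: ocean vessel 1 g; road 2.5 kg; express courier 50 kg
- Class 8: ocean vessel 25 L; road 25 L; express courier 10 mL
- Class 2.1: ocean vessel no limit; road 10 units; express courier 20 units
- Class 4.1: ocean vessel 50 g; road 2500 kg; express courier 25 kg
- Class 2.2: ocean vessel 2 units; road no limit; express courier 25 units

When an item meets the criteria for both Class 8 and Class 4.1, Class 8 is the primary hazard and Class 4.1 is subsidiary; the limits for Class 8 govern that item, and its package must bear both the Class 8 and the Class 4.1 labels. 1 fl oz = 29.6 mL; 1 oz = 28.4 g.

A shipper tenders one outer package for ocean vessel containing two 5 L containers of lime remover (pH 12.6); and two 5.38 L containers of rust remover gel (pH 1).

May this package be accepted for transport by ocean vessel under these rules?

Yes

Lime remover: pH 12.6 ≥ 11.5 → Class 8 (Corrosive).
With pH 1 (≤ 1.5), the rust remover gel falls in Class 8.
Class 8 net quantity: (two 5 L containers = 10 L) + (two 5.38 L containers = 10.76 L) = 20.76 L.
20.76 L is within the ocean vessel limit of 25 L for Class 8.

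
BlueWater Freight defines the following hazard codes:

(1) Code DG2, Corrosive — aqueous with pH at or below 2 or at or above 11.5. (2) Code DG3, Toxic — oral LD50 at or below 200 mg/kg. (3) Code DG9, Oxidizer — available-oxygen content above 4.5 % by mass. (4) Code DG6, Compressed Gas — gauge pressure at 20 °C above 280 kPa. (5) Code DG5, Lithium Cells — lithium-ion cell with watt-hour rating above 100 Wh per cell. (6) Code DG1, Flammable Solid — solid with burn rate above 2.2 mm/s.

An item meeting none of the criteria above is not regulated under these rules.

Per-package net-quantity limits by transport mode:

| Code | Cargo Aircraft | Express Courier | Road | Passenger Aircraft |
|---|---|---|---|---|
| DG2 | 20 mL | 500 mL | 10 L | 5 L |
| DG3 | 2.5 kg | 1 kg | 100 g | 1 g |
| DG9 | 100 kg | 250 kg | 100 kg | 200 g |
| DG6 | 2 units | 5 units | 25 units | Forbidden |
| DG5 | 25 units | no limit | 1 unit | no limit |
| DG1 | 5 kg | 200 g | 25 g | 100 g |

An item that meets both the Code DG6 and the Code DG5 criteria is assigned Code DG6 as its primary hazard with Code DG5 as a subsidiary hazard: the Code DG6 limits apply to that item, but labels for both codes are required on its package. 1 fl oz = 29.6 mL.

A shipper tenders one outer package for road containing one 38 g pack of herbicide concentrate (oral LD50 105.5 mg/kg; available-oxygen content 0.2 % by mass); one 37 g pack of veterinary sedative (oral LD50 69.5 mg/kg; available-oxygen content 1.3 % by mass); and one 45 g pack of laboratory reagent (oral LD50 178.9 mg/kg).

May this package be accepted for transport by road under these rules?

The herbicide concentrate has oral LD50 105.5 mg/kg, which is ≤ 200 mg/kg, so it is Code DG3 (Toxic).
The veterinary sedative has oral LD50 69.5 mg/kg, which is ≤ 200 mg/kg, so it is Code DG3 (Toxic).
Laboratory reagent: oral LD50 178.9 mg/kg ≤ 200 mg/kg → Code DG3 (Toxic).
Total Code DG3: 38 g + 37 g + 45 g = 120 g.
120 g > 100 g (road limit, Code DG3) — over the limit.

No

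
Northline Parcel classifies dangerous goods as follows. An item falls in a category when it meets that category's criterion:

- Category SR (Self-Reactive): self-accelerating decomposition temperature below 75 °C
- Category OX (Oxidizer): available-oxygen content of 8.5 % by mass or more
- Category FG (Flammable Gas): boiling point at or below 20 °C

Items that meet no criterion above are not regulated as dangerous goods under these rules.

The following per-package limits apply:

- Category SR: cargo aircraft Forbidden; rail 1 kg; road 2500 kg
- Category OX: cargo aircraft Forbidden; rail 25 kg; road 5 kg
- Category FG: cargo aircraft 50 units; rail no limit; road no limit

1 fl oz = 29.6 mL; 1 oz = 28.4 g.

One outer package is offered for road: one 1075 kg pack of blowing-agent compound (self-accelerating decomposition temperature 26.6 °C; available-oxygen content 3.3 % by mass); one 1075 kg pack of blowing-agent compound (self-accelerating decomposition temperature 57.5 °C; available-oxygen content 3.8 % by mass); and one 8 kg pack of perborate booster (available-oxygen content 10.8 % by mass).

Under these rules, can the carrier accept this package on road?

No

Self-accelerating decomposition temperature 26.6 °C meets the Category SR criterion (Self-Reactive), so the blowing-agent compound is Category SR.
Blowing-agent compound: self-accelerating decomposition temperature 57.5 °C < 75 °C → Category SR (Self-Reactive).
Available-oxygen content 10.8 % by mass meets the Category OX criterion (Oxidizer), so the perborate booster is Category OX.
Total Category SR: 1075 kg + 1075 kg = 2150 kg.
That is within the Category SR road limit of 2500 kg.
Category OX quantity: 8 kg.
8 kg exceeds the road limit of 5 kg for Category OX.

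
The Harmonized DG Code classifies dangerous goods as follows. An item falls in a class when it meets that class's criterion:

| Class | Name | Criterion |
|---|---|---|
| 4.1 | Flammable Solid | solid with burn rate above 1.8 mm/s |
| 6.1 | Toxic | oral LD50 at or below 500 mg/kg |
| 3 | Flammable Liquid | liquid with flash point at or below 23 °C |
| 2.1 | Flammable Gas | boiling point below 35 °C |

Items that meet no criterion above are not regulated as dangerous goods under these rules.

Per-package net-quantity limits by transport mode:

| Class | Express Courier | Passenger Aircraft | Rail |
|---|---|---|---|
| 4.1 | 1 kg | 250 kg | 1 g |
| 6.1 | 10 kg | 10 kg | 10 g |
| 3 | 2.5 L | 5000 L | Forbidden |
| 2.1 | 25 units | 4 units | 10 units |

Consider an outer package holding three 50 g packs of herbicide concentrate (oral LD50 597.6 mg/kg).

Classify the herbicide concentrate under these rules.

Not regulated

oral LD50 597.6 mg/kg is not below 500 mg/kg, so Class 6.1 does not apply.
No criterion is met, so the item is not regulated.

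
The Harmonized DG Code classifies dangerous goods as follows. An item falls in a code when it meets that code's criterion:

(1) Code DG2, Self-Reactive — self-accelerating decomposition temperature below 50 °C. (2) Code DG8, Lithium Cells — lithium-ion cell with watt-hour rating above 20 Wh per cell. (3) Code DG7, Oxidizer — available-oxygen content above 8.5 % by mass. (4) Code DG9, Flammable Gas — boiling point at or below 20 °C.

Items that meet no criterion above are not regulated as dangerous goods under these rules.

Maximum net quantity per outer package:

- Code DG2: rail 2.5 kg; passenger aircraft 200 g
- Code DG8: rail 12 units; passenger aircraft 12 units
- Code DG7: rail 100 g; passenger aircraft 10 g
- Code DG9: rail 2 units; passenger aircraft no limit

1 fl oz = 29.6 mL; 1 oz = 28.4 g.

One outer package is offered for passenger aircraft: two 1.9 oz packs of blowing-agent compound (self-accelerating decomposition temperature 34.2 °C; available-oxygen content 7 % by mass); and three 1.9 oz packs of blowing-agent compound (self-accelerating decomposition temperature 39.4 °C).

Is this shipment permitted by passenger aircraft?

With self-accelerating decomposition temperature 34.2 °C (< 50 °C), the blowing-agent compound falls in Code DG2.
Blowing-agent compound: self-accelerating decomposition temperature 39.4 °C < 50 °C → Code DG2 (Self-Reactive).
Total Code DG2: (two 1.9 oz packs = 107.92 g) + (three 1.9 oz packs = 161.88 g) = 269.8 g.
269.8 g > 200 g (passenger aircraft limit, Code DG2) — over the limit.

No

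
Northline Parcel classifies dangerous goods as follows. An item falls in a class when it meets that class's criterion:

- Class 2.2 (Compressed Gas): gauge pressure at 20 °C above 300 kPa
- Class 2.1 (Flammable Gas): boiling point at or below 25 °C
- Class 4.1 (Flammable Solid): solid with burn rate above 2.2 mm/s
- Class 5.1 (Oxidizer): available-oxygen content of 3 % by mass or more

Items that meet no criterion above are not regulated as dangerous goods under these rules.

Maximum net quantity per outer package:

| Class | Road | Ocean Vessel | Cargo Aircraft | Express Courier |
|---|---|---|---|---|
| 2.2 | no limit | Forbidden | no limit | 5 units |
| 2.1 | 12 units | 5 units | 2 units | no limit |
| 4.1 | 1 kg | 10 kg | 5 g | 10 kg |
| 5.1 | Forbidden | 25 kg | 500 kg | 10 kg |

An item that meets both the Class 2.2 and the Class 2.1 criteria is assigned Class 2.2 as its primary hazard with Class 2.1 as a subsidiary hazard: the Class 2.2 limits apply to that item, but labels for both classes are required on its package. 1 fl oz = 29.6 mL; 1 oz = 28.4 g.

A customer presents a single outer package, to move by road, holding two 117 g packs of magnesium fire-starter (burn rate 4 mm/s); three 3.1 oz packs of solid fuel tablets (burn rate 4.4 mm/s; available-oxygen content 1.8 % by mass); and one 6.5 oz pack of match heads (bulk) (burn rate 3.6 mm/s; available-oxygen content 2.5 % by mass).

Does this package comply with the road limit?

With burn rate 4 mm/s (> 2.2 mm/s), the magnesium fire-starter falls in Class 4.1.
The solid fuel tablets have burn rate 4.4 mm/s, which is > 2.2 mm/s, so they are Class 4.1 (Flammable Solid).
With burn rate 3.6 mm/s (> 2.2 mm/s), the match heads (bulk) fall in Class 4.1.
Class 4.1 net quantity: (two 117 g packs = 234 g) + (three 3.1 oz packs = 264.12 g) + (one 6.5 oz pack = 184.6 g) = 682.72 g.
That is within the Class 4.1 road limit of 1 kg.

Yes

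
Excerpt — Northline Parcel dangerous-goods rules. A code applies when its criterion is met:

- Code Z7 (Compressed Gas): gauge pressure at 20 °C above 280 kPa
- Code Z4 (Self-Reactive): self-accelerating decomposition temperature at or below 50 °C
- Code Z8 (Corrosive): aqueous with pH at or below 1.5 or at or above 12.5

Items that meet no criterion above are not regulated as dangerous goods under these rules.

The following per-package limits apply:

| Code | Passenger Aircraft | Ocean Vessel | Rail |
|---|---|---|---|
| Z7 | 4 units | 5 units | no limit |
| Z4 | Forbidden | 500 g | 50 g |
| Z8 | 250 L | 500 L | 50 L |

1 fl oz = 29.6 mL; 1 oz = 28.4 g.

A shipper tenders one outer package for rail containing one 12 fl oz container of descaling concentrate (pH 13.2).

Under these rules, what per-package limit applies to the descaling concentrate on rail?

50 L

Descaling concentrate: pH 13.2 ≥ 12.5 → Code Z8 (Corrosive).
The rail limit for Code Z8 is 50 L.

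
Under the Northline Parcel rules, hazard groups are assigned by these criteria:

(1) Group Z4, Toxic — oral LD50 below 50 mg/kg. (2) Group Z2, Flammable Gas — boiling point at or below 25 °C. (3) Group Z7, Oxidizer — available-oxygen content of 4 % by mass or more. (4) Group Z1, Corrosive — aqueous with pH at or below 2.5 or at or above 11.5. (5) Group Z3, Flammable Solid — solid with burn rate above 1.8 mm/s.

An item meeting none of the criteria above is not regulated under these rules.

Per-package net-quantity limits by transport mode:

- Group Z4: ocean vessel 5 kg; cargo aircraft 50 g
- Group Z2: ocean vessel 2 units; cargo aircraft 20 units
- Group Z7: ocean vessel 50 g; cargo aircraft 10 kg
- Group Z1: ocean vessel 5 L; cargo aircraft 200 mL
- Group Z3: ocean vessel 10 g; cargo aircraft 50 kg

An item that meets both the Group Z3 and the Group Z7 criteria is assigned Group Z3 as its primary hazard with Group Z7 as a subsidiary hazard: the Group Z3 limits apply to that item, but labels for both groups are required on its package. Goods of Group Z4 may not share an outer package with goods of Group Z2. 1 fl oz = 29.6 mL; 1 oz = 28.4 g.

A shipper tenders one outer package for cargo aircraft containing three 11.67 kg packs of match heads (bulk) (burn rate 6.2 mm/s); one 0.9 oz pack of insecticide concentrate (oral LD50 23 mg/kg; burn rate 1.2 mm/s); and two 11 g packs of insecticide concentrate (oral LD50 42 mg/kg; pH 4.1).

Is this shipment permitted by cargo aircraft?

Yes

Burn rate 6.2 mm/s meets the Group Z3 criterion (Flammable Solid), so the match heads (bulk) are Group Z3.
With oral LD50 23 mg/kg (< 50 mg/kg), the insecticide concentrate falls in Group Z4.
With oral LD50 42 mg/kg (< 50 mg/kg), the insecticide concentrate falls in Group Z4.
Group Z4 net quantity: (one 0.9 oz pack = 25.56 g) + (two 11 g packs = 22 g) = 47.56 g.
That is within the Group Z4 cargo aircraft limit of 50 g.
Group Z3 quantity: three 11.67 kg packs = 35.01 kg.
That is within the Group Z3 cargo aircraft limit of 50 kg.
The segregation rule (Group Z4 with Group Z2) does not apply to Group Z4 with Group Z3.
Every hazard group is within its cargo aircraft limit and no segregation rule is violated.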